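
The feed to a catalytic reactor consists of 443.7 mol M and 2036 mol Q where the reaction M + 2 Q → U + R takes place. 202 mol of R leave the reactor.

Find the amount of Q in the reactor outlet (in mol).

For R: n = n₀ + 1ξ → 202 = 0 + 1ξ, giving ξ = 202 mol.
Outlet amounts (n = n₀ + ν ξ):
  M: 443.7 − 1(202) = 241.7
  Q: 2036 − 2(202) = 1632
  U: 0 + 1(202) = 202
  R: 0 + 1(202) = 202

1630 mol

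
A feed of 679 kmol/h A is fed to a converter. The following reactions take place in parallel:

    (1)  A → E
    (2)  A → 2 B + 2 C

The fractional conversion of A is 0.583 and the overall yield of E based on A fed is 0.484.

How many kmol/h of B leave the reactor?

Yield of E: 1ξ₁ / 679 = 0.484 → ξ₁ = 328.6 kmol/h.
Conversion of A: 1ξ₁ + 1ξ₂ = 0.583 × 679 = 395.9 → ξ₂ = 67.22 kmol/h.
Outlet amounts (n = n₀ + Σ ν·ξ):
  A: 679 − 1(328.6) − 1(67.22) = 283.1
  E: 0 + 1(328.6) = 328.6
  B: 0 + 2(67.22) = 134.4
  C: 0 + 2(67.22) = 134.4

134 kmol/h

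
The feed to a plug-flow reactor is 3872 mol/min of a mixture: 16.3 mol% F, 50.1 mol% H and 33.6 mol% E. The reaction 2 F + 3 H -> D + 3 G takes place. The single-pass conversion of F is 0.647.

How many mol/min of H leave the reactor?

F reacted = 0.647 × 631.1 = 408.3 mol/min; ν_F = −2, so ξ = 408.3/2 = 204.2 mol/min.
Outlet amounts (n = n₀ + ν ξ):
  F: 631.1 − 2(204.2) = 222.8
  H: 1940 − 3(204.2) = 1327
  D: 0 + 1(204.2) = 204.2
  G: 0 + 3(204.2) = 612.5
  E: 1301 (inert)

1330 mol/min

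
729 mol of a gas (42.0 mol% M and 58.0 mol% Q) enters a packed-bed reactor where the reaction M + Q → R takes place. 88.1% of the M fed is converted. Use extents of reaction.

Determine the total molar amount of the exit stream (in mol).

459 mol

M reacted = 0.881 × 306.2 = 269.7 mol; ν_M = −1, so ξ = 269.7/1 = 269.7 mol.
Outlet amounts (n = n₀ + ν ξ):
  M: 306.2 − 1(269.7) = 36.44
  Q: 422.8 − 1(269.7) = 153.1
  R: 0 + 1(269.7) = 269.7
Total out = 36.44 + 153.1 + 269.7 = 459.3 mol.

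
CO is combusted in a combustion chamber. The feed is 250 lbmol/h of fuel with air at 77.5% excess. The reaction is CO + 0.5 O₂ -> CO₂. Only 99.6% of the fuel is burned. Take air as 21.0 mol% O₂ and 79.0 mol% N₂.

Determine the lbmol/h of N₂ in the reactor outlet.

835 lbmol/h

Stoichiometric O₂ = 0.5 × 250 = 125 lbmol/h; O₂ fed = 125 × 1.775 = 221.9 lbmol/h.
N₂ fed = 221.9 × 79/21 = 834.7 lbmol/h.
Fuel reacted = 0.996 × 250 → ξ = 249 lbmol/h.
Outlet (n = n₀ + ν ξ):
  CO: 250 − 1(249) = 1
  O₂: 221.9 − 0.5(249) = 97.38
  N₂: 834.7 (inert)
  CO₂: 0 + 1(249) = 249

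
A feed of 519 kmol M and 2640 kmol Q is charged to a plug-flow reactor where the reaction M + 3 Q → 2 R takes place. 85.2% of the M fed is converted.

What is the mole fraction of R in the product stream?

M reacted = 0.852 × 519 = 442.2 kmol; ν_M = −1, so ξ = 442.2/1 = 442.2 kmol.
Outlet amounts (n = n₀ + ν ξ):
  M: 519 − 1(442.2) = 76.81
  Q: 2640 − 3(442.2) = 1313
  R: 0 + 2(442.2) = 884.4
Total out = 2275 kmol; y_R = 884.4 / 2275 = 0.3888.

0.389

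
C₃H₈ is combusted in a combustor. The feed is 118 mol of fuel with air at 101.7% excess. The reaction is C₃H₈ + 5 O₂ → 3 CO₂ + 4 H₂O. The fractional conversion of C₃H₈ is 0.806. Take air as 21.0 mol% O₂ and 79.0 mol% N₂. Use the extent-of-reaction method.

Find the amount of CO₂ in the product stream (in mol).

285 mol

Stoichiometric O₂ = 5 × 118 = 590 mol; O₂ fed = 590 × 2.017 = 1190 mol.
N₂ fed = 1190 × 79/21 = 4477 mol.
Fuel reacted = 0.806 × 118 → ξ = 95.11 mol.
Outlet (n = n₀ + ν ξ):
  C₃H₈: 118 − 1(95.11) = 22.89
  O₂: 1190 − 5(95.11) = 714.5
  N₂: 4477 (inert)
  CO₂: 0 + 3(95.11) = 285.3
  H₂O: 0 + 4(95.11) = 380.4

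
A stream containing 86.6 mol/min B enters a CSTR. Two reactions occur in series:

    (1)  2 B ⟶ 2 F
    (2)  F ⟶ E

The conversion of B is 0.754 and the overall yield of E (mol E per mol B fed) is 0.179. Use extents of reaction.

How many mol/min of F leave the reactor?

49.8 mol/min

Conversion of B: B consumed = 2ξ₁ = 0.754 × 86.6 → ξ₁ = 32.65 mol/min.
Yield of E: 1ξ₂ / 86.6 = 0.179 → ξ₂ = 15.5 mol/min.
Outlet amounts (n = n₀ + Σ ν·ξ):
  B: 86.6 − 2(32.65) = 21.3
  F: 0 + 2(32.65) − 1(15.5) = 49.79
  E: 0 + 1(15.5) = 15.5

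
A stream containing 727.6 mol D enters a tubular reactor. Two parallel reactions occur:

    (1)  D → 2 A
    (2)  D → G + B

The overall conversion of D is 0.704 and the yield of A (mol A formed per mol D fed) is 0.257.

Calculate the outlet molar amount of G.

Yield of A: 2ξ₁ / 727.6 = 0.257 → ξ₁ = 93.5 mol.
Conversion of D: 1ξ₁ + 1ξ₂ = 0.704 × 727.6 = 512.2 → ξ₂ = 418.7 mol.
Outlet amounts (n = n₀ + Σ ν·ξ):
  D: 727.6 − 1(93.5) − 1(418.7) = 215.4
  A: 0 + 2(93.5) = 187
  G: 0 + 1(418.7) = 418.7
  B: 0 + 1(418.7) = 418.7

419 mol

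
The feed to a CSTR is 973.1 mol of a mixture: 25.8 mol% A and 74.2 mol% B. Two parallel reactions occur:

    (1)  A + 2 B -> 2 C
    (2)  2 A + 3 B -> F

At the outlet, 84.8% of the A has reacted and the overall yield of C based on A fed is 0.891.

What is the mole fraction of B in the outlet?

Yield of C: 2ξ₁ / 251.1 = 0.891 → ξ₁ = 111.8 mol.
Conversion of A: 1ξ₁ + 2ξ₂ = 0.848 × 251.1 = 212.9 → ξ₂ = 50.53 mol.
Outlet amounts (n = n₀ + Σ ν·ξ):
  A: 251.1 − 1(111.8) − 2(50.53) = 38.16
  B: 722 − 2(111.8) − 3(50.53) = 346.8
  C: 0 + 2(111.8) = 223.7
  F: 0 + 1(50.53) = 50.53
Total out = 659.1 mol; y_B = 346.8 / 659.1 = 0.5261.

0.526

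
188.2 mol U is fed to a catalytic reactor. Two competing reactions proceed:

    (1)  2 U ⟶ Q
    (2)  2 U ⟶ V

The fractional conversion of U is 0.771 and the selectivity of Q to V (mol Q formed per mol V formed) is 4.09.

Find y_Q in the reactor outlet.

Conversion of U: U consumed = 0.771 × 188.2 = 145.1 mol = 2ξ₁ + 2ξ₂.
Selectivity: 1ξ₁ / (1ξ₂) = 4.09 → ξ₁ = 4.09 ξ₂.
Substitute: (2·4.09 + 2) ξ₂ = 145.1 → ξ₂ = 14.25 mol, ξ₁ = 58.3 mol.
Outlet amounts (n = n₀ + Σ ν·ξ):
  U: 188.2 − 2(58.3) − 2(14.25) = 43.1
  Q: 0 + 1(58.3) = 58.3
  V: 0 + 1(14.25) = 14.25
Total out = 115.6 mol; y_Q = 58.3 / 115.6 = 0.5041.

0.504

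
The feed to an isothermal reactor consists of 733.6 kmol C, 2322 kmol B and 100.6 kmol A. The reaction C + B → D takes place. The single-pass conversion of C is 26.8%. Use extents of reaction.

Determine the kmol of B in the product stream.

2130 kmol

C reacted = 0.268 × 733.6 = 196.6 kmol; ν_C = −1, so ξ = 196.6/1 = 196.6 kmol.
Outlet amounts (n = n₀ + ν ξ):
  C: 733.6 − 1(196.6) = 537
  B: 2322 − 1(196.6) = 2125
  D: 0 + 1(196.6) = 196.6
  A: 100.6 (inert)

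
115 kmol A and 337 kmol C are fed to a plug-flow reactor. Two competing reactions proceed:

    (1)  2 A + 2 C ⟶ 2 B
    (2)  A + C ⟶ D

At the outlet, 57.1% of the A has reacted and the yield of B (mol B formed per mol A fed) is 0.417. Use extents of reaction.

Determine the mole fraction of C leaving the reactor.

Yield of B: 2ξ₁ / 115 = 0.417 → ξ₁ = 23.98 kmol.
Conversion of A: 2ξ₁ + 1ξ₂ = 0.571 × 115 = 65.66 → ξ₂ = 17.71 kmol.
Outlet amounts (n = n₀ + Σ ν·ξ):
  A: 115 − 2(23.98) − 1(17.71) = 49.34
  C: 337 − 2(23.98) − 1(17.71) = 271.3
  B: 0 + 2(23.98) = 47.95
  D: 0 + 1(17.71) = 17.71
Total out = 386.3 kmol; y_C = 271.3 / 386.3 = 0.7023.

0.702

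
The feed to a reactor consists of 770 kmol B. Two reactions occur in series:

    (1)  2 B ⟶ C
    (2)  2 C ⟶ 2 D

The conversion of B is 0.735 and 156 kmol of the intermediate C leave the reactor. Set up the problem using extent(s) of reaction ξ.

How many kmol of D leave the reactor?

Conversion of B: B consumed = 2ξ₁ = 0.735 × 770 → ξ₁ = 283 kmol.
C balance: n_C = 0 + 1ξ₁ − 2ξ₂ = 156 → ξ₂ = (1·283 − 156)/2 = 63.49 kmol.
Outlet amounts (n = n₀ + Σ ν·ξ):
  B: 770 − 2(283) = 204
  C: 0 + 1(283) − 2(63.49) = 156
  D: 0 + 2(63.49) = 127

127 kmol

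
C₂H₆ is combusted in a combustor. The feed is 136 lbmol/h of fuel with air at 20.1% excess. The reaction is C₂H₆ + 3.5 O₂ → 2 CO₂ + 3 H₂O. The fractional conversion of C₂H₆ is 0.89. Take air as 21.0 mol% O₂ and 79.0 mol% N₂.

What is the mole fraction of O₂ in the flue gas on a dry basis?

Stoichiometric O₂ = 3.5 × 136 = 476 lbmol/h; O₂ fed = 476 × 1.201 = 571.7 lbmol/h.
N₂ fed = 571.7 × 79/21 = 2151 lbmol/h.
Fuel reacted = 0.89 × 136 → ξ = 121 lbmol/h.
Outlet (n = n₀ + ν ξ):
  C₂H₆: 136 − 1(121) = 14.96
  O₂: 571.7 − 3.5(121) = 148
  N₂: 2151 (inert)
  CO₂: 0 + 2(121) = 242.1
  H₂O: 0 + 3(121) = 363.1
Dry total = 2556 lbmol/h; y_O₂ (dry) = 148 / 2556 = 0.05792.

0.0579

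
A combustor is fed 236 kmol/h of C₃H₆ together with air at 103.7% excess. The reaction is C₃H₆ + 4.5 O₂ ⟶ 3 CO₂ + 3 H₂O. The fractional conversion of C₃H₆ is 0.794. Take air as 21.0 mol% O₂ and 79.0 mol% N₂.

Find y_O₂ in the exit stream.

0.124

Stoichiometric O₂ = 4.5 × 236 = 1062 kmol/h; O₂ fed = 1062 × 2.037 = 2163 kmol/h.
N₂ fed = 2163 × 79/21 = 8138 kmol/h.
Fuel reacted = 0.794 × 236 → ξ = 187.4 kmol/h.
Outlet (n = n₀ + ν ξ):
  C₃H₆: 236 − 1(187.4) = 48.62
  O₂: 2163 − 4.5(187.4) = 1320
  N₂: 8138 (inert)
  CO₂: 0 + 3(187.4) = 562.2
  H₂O: 0 + 3(187.4) = 562.2
Total out = 10630 kmol/h; y_O₂ = 1320 / 10630 = 0.1242.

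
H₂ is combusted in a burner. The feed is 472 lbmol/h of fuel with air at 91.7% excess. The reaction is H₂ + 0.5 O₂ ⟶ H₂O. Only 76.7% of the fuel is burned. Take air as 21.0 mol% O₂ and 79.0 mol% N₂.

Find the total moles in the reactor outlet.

Stoichiometric O₂ = 0.5 × 472 = 236 lbmol/h; O₂ fed = 236 × 1.917 = 452.4 lbmol/h.
N₂ fed = 452.4 × 79/21 = 1702 lbmol/h.
Fuel reacted = 0.767 × 472 → ξ = 362 lbmol/h.
Outlet (n = n₀ + ν ξ):
  H₂: 472 − 1(362) = 110
  O₂: 452.4 − 0.5(362) = 271.4
  N₂: 1702 (inert)
  H₂O: 0 + 1(362) = 362
Total out = 110 + 271.4 + 1702 + 362 = 2445 lbmol/h.

2450 lbmol/h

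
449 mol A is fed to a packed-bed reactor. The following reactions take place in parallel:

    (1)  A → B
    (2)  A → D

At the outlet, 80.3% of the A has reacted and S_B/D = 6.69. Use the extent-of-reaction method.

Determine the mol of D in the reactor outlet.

46.9 mol

Conversion of A: A consumed = 0.803 × 449 = 360.5 mol = 1ξ₁ + 1ξ₂.
Selectivity: 1ξ₁ / (1ξ₂) = 6.69 → ξ₁ = 6.69 ξ₂.
Substitute: (1·6.69 + 1) ξ₂ = 360.5 → ξ₂ = 46.89 mol, ξ₁ = 313.7 mol.
Outlet amounts (n = n₀ + Σ ν·ξ):
  A: 449 − 1(313.7) − 1(46.89) = 88.45
  B: 0 + 1(313.7) = 313.7
  D: 0 + 1(46.89) = 46.89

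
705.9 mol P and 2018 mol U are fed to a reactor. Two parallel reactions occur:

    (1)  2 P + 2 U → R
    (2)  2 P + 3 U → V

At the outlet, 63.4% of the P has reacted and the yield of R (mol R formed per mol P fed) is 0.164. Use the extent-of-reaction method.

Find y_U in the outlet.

0.752

Yield of R: 1ξ₁ / 705.9 = 0.164 → ξ₁ = 115.8 mol.
Conversion of P: 2ξ₁ + 2ξ₂ = 0.634 × 705.9 = 447.5 → ξ₂ = 108 mol.
Outlet amounts (n = n₀ + Σ ν·ξ):
  P: 705.9 − 2(115.8) − 2(108) = 258.4
  U: 2018 − 2(115.8) − 3(108) = 1462
  R: 0 + 1(115.8) = 115.8
  V: 0 + 1(108) = 108
Total out = 1945 mol; y_U = 1462 / 1945 = 0.7521.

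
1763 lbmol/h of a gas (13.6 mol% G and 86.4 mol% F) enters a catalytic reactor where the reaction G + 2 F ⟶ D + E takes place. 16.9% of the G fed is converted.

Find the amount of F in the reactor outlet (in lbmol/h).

G reacted = 0.169 × 239.8 = 40.52 lbmol/h; ν_G = −1, so ξ = 40.52/1 = 40.52 lbmol/h.
Outlet amounts (n = n₀ + ν ξ):
  G: 239.8 − 1(40.52) = 199.2
  F: 1523 − 2(40.52) = 1442
  D: 0 + 1(40.52) = 40.52
  E: 0 + 1(40.52) = 40.52

1440 lbmol/h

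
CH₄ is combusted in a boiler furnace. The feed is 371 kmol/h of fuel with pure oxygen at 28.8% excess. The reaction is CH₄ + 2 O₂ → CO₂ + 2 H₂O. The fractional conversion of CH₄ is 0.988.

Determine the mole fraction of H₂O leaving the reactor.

Stoichiometric O₂ = 2 × 371 = 742 kmol/h; O₂ fed = 742 × 1.288 = 955.7 kmol/h.
Fuel reacted = 0.988 × 371 → ξ = 366.5 kmol/h.
Outlet (n = n₀ + ν ξ):
  CH₄: 371 − 1(366.5) = 4.452
  O₂: 955.7 − 2(366.5) = 222.6
  CO₂: 0 + 1(366.5) = 366.5
  H₂O: 0 + 2(366.5) = 733.1
Total out = 1327 kmol/h; y_H₂O = 733.1 / 1327 = 0.5526.

0.553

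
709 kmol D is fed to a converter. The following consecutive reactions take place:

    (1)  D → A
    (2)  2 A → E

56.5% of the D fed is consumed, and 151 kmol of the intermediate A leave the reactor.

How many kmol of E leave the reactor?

Conversion of D: D consumed = 1ξ₁ = 0.565 × 709 → ξ₁ = 400.6 kmol.
A balance: n_A = 0 + 1ξ₁ − 2ξ₂ = 151 → ξ₂ = (1·400.6 − 151)/2 = 124.8 kmol.
Outlet amounts (n = n₀ + Σ ν·ξ):
  D: 709 − 1(400.6) = 308.4
  A: 0 + 1(400.6) − 2(124.8) = 151
  E: 0 + 1(124.8) = 124.8

125 kmol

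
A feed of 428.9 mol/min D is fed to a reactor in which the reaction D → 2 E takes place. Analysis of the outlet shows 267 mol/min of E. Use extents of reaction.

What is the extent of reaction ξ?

For E: n = n₀ + 2ξ → 267 = 0 + 2ξ, giving ξ = 133.5 mol/min.
Outlet amounts (n = n₀ + ν ξ):
  D: 428.9 − 1(133.5) = 295.4
  E: 0 + 2(133.5) = 267

ξ = 134 mol/min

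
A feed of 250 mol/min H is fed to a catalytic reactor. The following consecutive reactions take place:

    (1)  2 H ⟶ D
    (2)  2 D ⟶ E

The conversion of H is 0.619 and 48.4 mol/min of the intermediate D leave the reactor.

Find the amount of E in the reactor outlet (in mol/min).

Conversion of H: H consumed = 2ξ₁ = 0.619 × 250 → ξ₁ = 77.38 mol/min.
D balance: n_D = 0 + 1ξ₁ − 2ξ₂ = 48.4 → ξ₂ = (1·77.38 − 48.4)/2 = 14.49 mol/min.
Outlet amounts (n = n₀ + Σ ν·ξ):
  H: 250 − 2(77.38) = 95.25
  D: 0 + 1(77.38) − 2(14.49) = 48.4
  E: 0 + 1(14.49) = 14.49

14.5 mol/min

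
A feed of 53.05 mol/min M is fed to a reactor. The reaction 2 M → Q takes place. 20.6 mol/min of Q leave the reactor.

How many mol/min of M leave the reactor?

11.8 mol/min

For Q: n = n₀ + 1ξ → 20.6 = 0 + 1ξ, giving ξ = 20.6 mol/min.
Outlet amounts (n = n₀ + ν ξ):
  M: 53.05 − 2(20.6) = 11.85
  Q: 0 + 1(20.6) = 20.6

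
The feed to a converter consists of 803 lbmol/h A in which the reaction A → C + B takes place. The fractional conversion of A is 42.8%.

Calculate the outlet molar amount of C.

344 lbmol/h

A reacted = 0.428 × 803 = 343.7 lbmol/h; ν_A = −1, so ξ = 343.7/1 = 343.7 lbmol/h.
Outlet amounts (n = n₀ + ν ξ):
  A: 803 − 1(343.7) = 459.3
  C: 0 + 1(343.7) = 343.7
  B: 0 + 1(343.7) = 343.7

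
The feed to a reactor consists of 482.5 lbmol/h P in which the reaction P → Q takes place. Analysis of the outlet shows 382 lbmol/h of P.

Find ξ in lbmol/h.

For P: n = n₀ − 1ξ → 382 = 482.5 − 1ξ, giving ξ = 100.5 lbmol/h.
Outlet amounts (n = n₀ + ν ξ):
  P: 482.5 − 1(100.5) = 382
  Q: 0 + 1(100.5) = 100.5

ξ = 100 lbmol/h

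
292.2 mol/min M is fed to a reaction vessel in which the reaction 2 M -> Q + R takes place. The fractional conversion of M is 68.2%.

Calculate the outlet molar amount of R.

M reacted = 0.682 × 292.2 = 199.3 mol/min; ν_M = −2, so ξ = 199.3/2 = 99.64 mol/min.
Outlet amounts (n = n₀ + ν ξ):
  M: 292.2 − 2(99.64) = 92.92
  Q: 0 + 1(99.64) = 99.64
  R: 0 + 1(99.64) = 99.64

99.6 mol/min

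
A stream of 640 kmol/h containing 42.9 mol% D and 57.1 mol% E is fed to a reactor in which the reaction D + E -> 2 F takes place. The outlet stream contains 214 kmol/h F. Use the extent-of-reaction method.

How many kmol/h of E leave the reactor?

258 kmol/h

For F: n = n₀ + 2ξ → 214 = 0 + 2ξ, giving ξ = 107 kmol/h.
Outlet amounts (n = n₀ + ν ξ):
  D: 274.6 − 1(107) = 167.6
  E: 365.4 − 1(107) = 258.4
  F: 0 + 2(107) = 214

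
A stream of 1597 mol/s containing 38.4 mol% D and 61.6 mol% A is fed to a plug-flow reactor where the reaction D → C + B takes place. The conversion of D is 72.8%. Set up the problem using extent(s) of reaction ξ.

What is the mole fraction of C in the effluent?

0.218

D reacted = 0.728 × 613.2 = 446.4 mol/s; ν_D = −1, so ξ = 446.4/1 = 446.4 mol/s.
Outlet amounts (n = n₀ + ν ξ):
  D: 613.2 − 1(446.4) = 166.8
  C: 0 + 1(446.4) = 446.4
  B: 0 + 1(446.4) = 446.4
  A: 983.8 (inert)
Total out = 2043 mol/s; y_C = 446.4 / 2043 = 0.2185.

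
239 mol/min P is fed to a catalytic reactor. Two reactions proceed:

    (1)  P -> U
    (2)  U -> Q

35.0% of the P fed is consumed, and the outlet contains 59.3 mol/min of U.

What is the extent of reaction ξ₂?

ξ₂ = 24.3 mol/min

Conversion of P: P consumed = 1ξ₁ = 0.35 × 239 → ξ₁ = 83.65 mol/min.
U balance: n_U = 0 + 1ξ₁ − 1ξ₂ = 59.3 → ξ₂ = (1·83.65 − 59.3)/1 = 24.35 mol/min.
Outlet amounts (n = n₀ + Σ ν·ξ):
  P: 239 − 1(83.65) = 155.4
  U: 0 + 1(83.65) − 1(24.35) = 59.3
  Q: 0 + 1(24.35) = 24.35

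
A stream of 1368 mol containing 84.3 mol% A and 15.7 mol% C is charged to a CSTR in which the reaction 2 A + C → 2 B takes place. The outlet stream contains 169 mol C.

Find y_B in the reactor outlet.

For C: n = n₀ − 1ξ → 169 = 214.8 − 1ξ, giving ξ = 45.78 mol.
Outlet amounts (n = n₀ + ν ξ):
  A: 1153 − 2(45.78) = 1062
  C: 214.8 − 1(45.78) = 169
  B: 0 + 2(45.78) = 91.55
Total out = 1322 mol; y_B = 91.55 / 1322 = 0.06924.

0.0692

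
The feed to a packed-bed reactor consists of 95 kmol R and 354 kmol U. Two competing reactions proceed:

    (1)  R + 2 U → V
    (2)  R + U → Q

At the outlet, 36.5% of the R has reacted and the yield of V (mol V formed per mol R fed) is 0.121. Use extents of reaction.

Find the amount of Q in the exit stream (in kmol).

Yield of V: 1ξ₁ / 95 = 0.121 → ξ₁ = 11.49 kmol.
Conversion of R: 1ξ₁ + 1ξ₂ = 0.365 × 95 = 34.67 → ξ₂ = 23.18 kmol.
Outlet amounts (n = n₀ + Σ ν·ξ):
  R: 95 − 1(11.49) − 1(23.18) = 60.33
  U: 354 − 2(11.49) − 1(23.18) = 307.8
  V: 0 + 1(11.49) = 11.49
  Q: 0 + 1(23.18) = 23.18

23.2 kmol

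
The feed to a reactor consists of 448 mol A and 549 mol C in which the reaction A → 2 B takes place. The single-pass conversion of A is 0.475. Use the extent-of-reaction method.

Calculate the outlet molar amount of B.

426 mol

A reacted = 0.475 × 448 = 212.8 mol; ν_A = −1, so ξ = 212.8/1 = 212.8 mol.
Outlet amounts (n = n₀ + ν ξ):
  A: 448 − 1(212.8) = 235.2
  B: 0 + 2(212.8) = 425.6
  C: 549 (inert)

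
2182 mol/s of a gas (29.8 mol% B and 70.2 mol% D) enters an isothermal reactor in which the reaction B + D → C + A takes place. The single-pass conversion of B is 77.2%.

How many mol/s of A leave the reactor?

B reacted = 0.772 × 650.2 = 502 mol/s; ν_B = −1, so ξ = 502/1 = 502 mol/s.
Outlet amounts (n = n₀ + ν ξ):
  B: 650.2 − 1(502) = 148.3
  D: 1532 − 1(502) = 1030
  C: 0 + 1(502) = 502
  A: 0 + 1(502) = 502

502 mol/s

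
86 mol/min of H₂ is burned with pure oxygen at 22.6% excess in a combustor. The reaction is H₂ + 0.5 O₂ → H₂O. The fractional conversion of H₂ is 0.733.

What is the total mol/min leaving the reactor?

107 mol/min

Stoichiometric O₂ = 0.5 × 86 = 43 mol/min; O₂ fed = 43 × 1.226 = 52.72 mol/min.
Fuel reacted = 0.733 × 86 → ξ = 63.04 mol/min.
Outlet (n = n₀ + ν ξ):
  H₂: 86 − 1(63.04) = 22.96
  O₂: 52.72 − 0.5(63.04) = 21.2
  H₂O: 0 + 1(63.04) = 63.04
Total out = 22.96 + 21.2 + 63.04 = 107.2 mol/min.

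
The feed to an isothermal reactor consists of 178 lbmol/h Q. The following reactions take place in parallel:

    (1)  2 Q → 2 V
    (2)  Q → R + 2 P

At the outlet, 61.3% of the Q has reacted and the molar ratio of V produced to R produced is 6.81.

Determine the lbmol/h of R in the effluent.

14 lbmol/h

Conversion of Q: Q consumed = 0.613 × 178 = 109.1 lbmol/h = 2ξ₁ + 1ξ₂.
Selectivity: 2ξ₁ / (1ξ₂) = 6.81 → ξ₁ = 3.405 ξ₂.
Substitute: (2·3.405 + 1) ξ₂ = 109.1 → ξ₂ = 13.97 lbmol/h, ξ₁ = 47.57 lbmol/h.
Outlet amounts (n = n₀ + Σ ν·ξ):
  Q: 178 − 2(47.57) − 1(13.97) = 68.89
  V: 0 + 2(47.57) = 95.14
  R: 0 + 1(13.97) = 13.97
  P: 0 + 2(13.97) = 27.94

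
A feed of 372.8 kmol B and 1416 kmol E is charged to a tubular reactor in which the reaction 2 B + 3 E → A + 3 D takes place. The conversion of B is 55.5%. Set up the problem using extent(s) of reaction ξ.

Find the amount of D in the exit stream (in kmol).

310 kmol

B reacted = 0.555 × 372.8 = 206.9 kmol; ν_B = −2, so ξ = 206.9/2 = 103.5 kmol.
Outlet amounts (n = n₀ + ν ξ):
  B: 372.8 − 2(103.5) = 165.9
  E: 1416 − 3(103.5) = 1106
  A: 0 + 1(103.5) = 103.5
  D: 0 + 3(103.5) = 310.4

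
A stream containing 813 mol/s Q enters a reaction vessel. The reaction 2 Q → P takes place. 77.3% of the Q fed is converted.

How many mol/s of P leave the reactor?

Q reacted = 0.773 × 813 = 628.4 mol/s; ν_Q = −2, so ξ = 628.4/2 = 314.2 mol/s.
Outlet amounts (n = n₀ + ν ξ):
  Q: 813 − 2(314.2) = 184.6
  P: 0 + 1(314.2) = 314.2

314 mol/s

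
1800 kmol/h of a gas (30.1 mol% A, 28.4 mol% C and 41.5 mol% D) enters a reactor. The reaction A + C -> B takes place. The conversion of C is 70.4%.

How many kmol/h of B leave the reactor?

C reacted = 0.704 × 511.2 = 359.9 kmol/h; ν_C = −1, so ξ = 359.9/1 = 359.9 kmol/h.
Outlet amounts (n = n₀ + ν ξ):
  A: 541.8 − 1(359.9) = 181.9
  C: 511.2 − 1(359.9) = 151.3
  B: 0 + 1(359.9) = 359.9
  D: 747 (inert)

360 kmol/h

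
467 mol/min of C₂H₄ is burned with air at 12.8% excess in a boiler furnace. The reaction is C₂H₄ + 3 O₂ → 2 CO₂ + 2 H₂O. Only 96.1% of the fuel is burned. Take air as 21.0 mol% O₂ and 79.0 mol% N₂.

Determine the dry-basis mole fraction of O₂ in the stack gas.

0.033

Stoichiometric O₂ = 3 × 467 = 1401 mol/min; O₂ fed = 1401 × 1.128 = 1580 mol/min.
N₂ fed = 1580 × 79/21 = 5945 mol/min.
Fuel reacted = 0.961 × 467 → ξ = 448.8 mol/min.
Outlet (n = n₀ + ν ξ):
  C₂H₄: 467 − 1(448.8) = 18.21
  O₂: 1580 − 3(448.8) = 234
  N₂: 5945 (inert)
  CO₂: 0 + 2(448.8) = 897.6
  H₂O: 0 + 2(448.8) = 897.6
Dry total = 7095 mol/min; y_O₂ (dry) = 234 / 7095 = 0.03298.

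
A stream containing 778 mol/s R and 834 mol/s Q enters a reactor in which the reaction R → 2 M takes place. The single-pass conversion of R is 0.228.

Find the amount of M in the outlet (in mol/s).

355 mol/s

R reacted = 0.228 × 778 = 177.4 mol/s; ν_R = −1, so ξ = 177.4/1 = 177.4 mol/s.
Outlet amounts (n = n₀ + ν ξ):
  R: 778 − 1(177.4) = 600.6
  M: 0 + 2(177.4) = 354.8
  Q: 834 (inert)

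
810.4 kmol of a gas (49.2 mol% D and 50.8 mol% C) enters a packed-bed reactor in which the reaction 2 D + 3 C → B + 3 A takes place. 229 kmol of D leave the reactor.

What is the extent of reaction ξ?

ξ = 84.9 kmol

For D: n = n₀ − 2ξ → 229 = 398.7 − 2ξ, giving ξ = 84.86 kmol.
Outlet amounts (n = n₀ + ν ξ):
  D: 398.7 − 2(84.86) = 229
  C: 411.7 − 3(84.86) = 157.1
  B: 0 + 1(84.86) = 84.86
  A: 0 + 3(84.86) = 254.6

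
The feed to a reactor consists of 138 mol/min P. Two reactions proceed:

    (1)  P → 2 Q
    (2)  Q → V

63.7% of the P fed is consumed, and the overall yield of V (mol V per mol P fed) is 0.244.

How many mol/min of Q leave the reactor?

142 mol/min

Conversion of P: P consumed = 1ξ₁ = 0.637 × 138 → ξ₁ = 87.91 mol/min.
Yield of V: 1ξ₂ / 138 = 0.244 → ξ₂ = 33.67 mol/min.
Outlet amounts (n = n₀ + Σ ν·ξ):
  P: 138 − 1(87.91) = 50.09
  Q: 0 + 2(87.91) − 1(33.67) = 142.1
  V: 0 + 1(33.67) = 33.67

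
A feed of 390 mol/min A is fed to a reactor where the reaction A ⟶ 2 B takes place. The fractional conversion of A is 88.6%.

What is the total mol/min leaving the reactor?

736 mol/min

A reacted = 0.886 × 390 = 345.5 mol/min; ν_A = −1, so ξ = 345.5/1 = 345.5 mol/min.
Outlet amounts (n = n₀ + ν ξ):
  A: 390 − 1(345.5) = 44.46
  B: 0 + 2(345.5) = 691.1
Total out = 44.46 + 691.1 = 735.5 mol/min.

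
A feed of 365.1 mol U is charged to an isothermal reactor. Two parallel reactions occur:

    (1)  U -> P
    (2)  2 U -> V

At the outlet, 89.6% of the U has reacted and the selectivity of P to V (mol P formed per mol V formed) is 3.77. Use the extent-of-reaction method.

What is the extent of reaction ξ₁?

ξ₁ = 214 mol

Conversion of U: U consumed = 0.896 × 365.1 = 327.1 mol = 1ξ₁ + 2ξ₂.
Selectivity: 1ξ₁ / (1ξ₂) = 3.77 → ξ₁ = 3.77 ξ₂.
Substitute: (1·3.77 + 2) ξ₂ = 327.1 → ξ₂ = 56.69 mol, ξ₁ = 213.7 mol.
Outlet amounts (n = n₀ + Σ ν·ξ):
  U: 365.1 − 1(213.7) − 2(56.69) = 37.97
  P: 0 + 1(213.7) = 213.7
  V: 0 + 1(56.69) = 56.69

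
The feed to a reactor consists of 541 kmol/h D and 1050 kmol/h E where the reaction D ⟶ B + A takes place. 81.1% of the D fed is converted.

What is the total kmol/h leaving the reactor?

2030 kmol/h

D reacted = 0.811 × 541 = 438.8 kmol/h; ν_D = −1, so ξ = 438.8/1 = 438.8 kmol/h.
Outlet amounts (n = n₀ + ν ξ):
  D: 541 − 1(438.8) = 102.2
  B: 0 + 1(438.8) = 438.8
  A: 0 + 1(438.8) = 438.8
  E: 1050 (inert)
Total out = 102.2 + 438.8 + 438.8 + 1050 = 2030 kmol/h.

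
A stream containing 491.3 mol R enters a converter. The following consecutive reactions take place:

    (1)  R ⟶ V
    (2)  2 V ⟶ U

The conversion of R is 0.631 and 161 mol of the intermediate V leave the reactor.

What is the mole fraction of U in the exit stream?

Conversion of R: R consumed = 1ξ₁ = 0.631 × 491.3 → ξ₁ = 310 mol.
V balance: n_V = 0 + 1ξ₁ − 2ξ₂ = 161 → ξ₂ = (1·310 − 161)/2 = 74.51 mol.
Outlet amounts (n = n₀ + Σ ν·ξ):
  R: 491.3 − 1(310) = 181.3
  V: 0 + 1(310) − 2(74.51) = 161
  U: 0 + 1(74.51) = 74.51
Total out = 416.8 mol; y_U = 74.51 / 416.8 = 0.1788.

0.179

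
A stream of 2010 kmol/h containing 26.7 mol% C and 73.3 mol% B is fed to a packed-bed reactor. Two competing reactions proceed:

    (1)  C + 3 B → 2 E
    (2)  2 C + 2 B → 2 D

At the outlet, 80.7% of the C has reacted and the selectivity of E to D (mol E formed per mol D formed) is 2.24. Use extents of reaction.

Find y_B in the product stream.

Conversion of C: C consumed = 0.807 × 536.7 = 433.1 kmol/h = 1ξ₁ + 2ξ₂.
Selectivity: 2ξ₁ / (2ξ₂) = 2.24 → ξ₁ = 2.24 ξ₂.
Substitute: (1·2.24 + 2) ξ₂ = 433.1 → ξ₂ = 102.1 kmol/h, ξ₁ = 228.8 kmol/h.
Outlet amounts (n = n₀ + Σ ν·ξ):
  C: 536.7 − 1(228.8) − 2(102.1) = 103.6
  B: 1473 − 3(228.8) − 2(102.1) = 582.6
  E: 0 + 2(228.8) = 457.6
  D: 0 + 2(102.1) = 204.3
Total out = 1348 kmol/h; y_B = 582.6 / 1348 = 0.4322.

0.432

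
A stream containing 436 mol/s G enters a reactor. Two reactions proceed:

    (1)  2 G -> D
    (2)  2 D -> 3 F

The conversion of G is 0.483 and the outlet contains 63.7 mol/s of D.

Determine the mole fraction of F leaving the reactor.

0.177

Conversion of G: G consumed = 2ξ₁ = 0.483 × 436 → ξ₁ = 105.3 mol/s.
D balance: n_D = 0 + 1ξ₁ − 2ξ₂ = 63.7 → ξ₂ = (1·105.3 − 63.7)/2 = 20.8 mol/s.
Outlet amounts (n = n₀ + Σ ν·ξ):
  G: 436 − 2(105.3) = 225.4
  D: 0 + 1(105.3) − 2(20.8) = 63.7
  F: 0 + 3(20.8) = 62.39
Total out = 351.5 mol/s; y_F = 62.39 / 351.5 = 0.1775.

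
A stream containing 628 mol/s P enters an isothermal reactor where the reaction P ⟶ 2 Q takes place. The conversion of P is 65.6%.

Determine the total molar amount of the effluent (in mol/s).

P reacted = 0.656 × 628 = 412 mol/s; ν_P = −1, so ξ = 412/1 = 412 mol/s.
Outlet amounts (n = n₀ + ν ξ):
  P: 628 − 1(412) = 216
  Q: 0 + 2(412) = 823.9
Total out = 216 + 823.9 = 1040 mol/s.

1040 mol/s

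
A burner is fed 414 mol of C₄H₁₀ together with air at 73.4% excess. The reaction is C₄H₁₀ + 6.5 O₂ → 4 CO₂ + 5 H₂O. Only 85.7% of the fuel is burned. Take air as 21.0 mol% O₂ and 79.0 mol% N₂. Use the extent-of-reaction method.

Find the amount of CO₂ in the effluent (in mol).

Stoichiometric O₂ = 6.5 × 414 = 2691 mol; O₂ fed = 2691 × 1.734 = 4666 mol.
N₂ fed = 4666 × 79/21 = 17550 mol.
Fuel reacted = 0.857 × 414 → ξ = 354.8 mol.
Outlet (n = n₀ + ν ξ):
  C₄H₁₀: 414 − 1(354.8) = 59.2
  O₂: 4666 − 6.5(354.8) = 2360
  N₂: 17550 (inert)
  CO₂: 0 + 4(354.8) = 1419
  H₂O: 0 + 5(354.8) = 1774

1420 mol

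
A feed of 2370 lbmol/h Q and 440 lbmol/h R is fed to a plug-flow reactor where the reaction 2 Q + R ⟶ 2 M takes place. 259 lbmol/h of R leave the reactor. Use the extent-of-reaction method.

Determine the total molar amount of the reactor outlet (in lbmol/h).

For R: n = n₀ − 1ξ → 259 = 440 − 1ξ, giving ξ = 181 lbmol/h.
Outlet amounts (n = n₀ + ν ξ):
  Q: 2370 − 2(181) = 2008
  R: 440 − 1(181) = 259
  M: 0 + 2(181) = 362
Total out = 2008 + 259 + 362 = 2629 lbmol/h.

2630 lbmol/h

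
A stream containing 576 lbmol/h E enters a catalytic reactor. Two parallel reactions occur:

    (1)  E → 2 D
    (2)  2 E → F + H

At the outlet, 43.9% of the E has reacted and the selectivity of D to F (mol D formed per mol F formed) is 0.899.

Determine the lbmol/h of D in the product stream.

92.8 lbmol/h

Conversion of E: E consumed = 0.439 × 576 = 252.9 lbmol/h = 1ξ₁ + 2ξ₂.
Selectivity: 2ξ₁ / (1ξ₂) = 0.899 → ξ₁ = 0.4495 ξ₂.
Substitute: (1·0.4495 + 2) ξ₂ = 252.9 → ξ₂ = 103.2 lbmol/h, ξ₁ = 46.4 lbmol/h.
Outlet amounts (n = n₀ + Σ ν·ξ):
  E: 576 − 1(46.4) − 2(103.2) = 323.1
  D: 0 + 2(46.4) = 92.8
  F: 0 + 1(103.2) = 103.2
  H: 0 + 1(103.2) = 103.2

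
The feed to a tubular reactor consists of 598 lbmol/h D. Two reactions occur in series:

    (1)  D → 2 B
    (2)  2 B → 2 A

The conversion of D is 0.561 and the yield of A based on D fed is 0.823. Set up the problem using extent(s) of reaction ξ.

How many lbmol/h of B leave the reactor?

Conversion of D: D consumed = 1ξ₁ = 0.561 × 598 → ξ₁ = 335.5 lbmol/h.
Yield of A: 2ξ₂ / 598 = 0.823 → ξ₂ = 246.1 lbmol/h.
Outlet amounts (n = n₀ + Σ ν·ξ):
  D: 598 − 1(335.5) = 262.5
  B: 0 + 2(335.5) − 2(246.1) = 178.8
  A: 0 + 2(246.1) = 492.2

179 lbmol/h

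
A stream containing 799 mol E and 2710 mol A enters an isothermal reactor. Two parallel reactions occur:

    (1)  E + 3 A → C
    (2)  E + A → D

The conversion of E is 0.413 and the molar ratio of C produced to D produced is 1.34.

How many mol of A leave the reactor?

2000 mol

Conversion of E: E consumed = 0.413 × 799 = 330 mol = 1ξ₁ + 1ξ₂.
Selectivity: 1ξ₁ / (1ξ₂) = 1.34 → ξ₁ = 1.34 ξ₂.
Substitute: (1·1.34 + 1) ξ₂ = 330 → ξ₂ = 141 mol, ξ₁ = 189 mol.
Outlet amounts (n = n₀ + Σ ν·ξ):
  E: 799 − 1(189) − 1(141) = 469
  A: 2710 − 3(189) − 1(141) = 2002
  C: 0 + 1(189) = 189
  D: 0 + 1(141) = 141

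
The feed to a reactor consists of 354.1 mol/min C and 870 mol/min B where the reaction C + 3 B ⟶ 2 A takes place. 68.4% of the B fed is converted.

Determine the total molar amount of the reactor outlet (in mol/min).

B reacted = 0.684 × 870 = 595.1 mol/min; ν_B = −3, so ξ = 595.1/3 = 198.4 mol/min.
Outlet amounts (n = n₀ + ν ξ):
  C: 354.1 − 1(198.4) = 155.7
  B: 870 − 3(198.4) = 274.9
  A: 0 + 2(198.4) = 396.7
Total out = 155.7 + 274.9 + 396.7 = 827.4 mol/min.

827 mol/min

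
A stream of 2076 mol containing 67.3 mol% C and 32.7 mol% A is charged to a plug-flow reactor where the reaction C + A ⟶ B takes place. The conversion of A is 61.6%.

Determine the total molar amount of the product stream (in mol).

1660 mol

A reacted = 0.616 × 678.9 = 418.2 mol; ν_A = −1, so ξ = 418.2/1 = 418.2 mol.
Outlet amounts (n = n₀ + ν ξ):
  C: 1397 − 1(418.2) = 979
  A: 678.9 − 1(418.2) = 260.7
  B: 0 + 1(418.2) = 418.2
Total out = 979 + 260.7 + 418.2 = 1658 mol.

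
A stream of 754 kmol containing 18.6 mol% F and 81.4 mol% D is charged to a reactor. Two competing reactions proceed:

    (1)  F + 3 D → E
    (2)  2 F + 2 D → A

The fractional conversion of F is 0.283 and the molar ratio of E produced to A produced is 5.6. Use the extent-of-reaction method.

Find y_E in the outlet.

Conversion of F: F consumed = 0.283 × 140.2 = 39.69 kmol = 1ξ₁ + 2ξ₂.
Selectivity: 1ξ₁ / (1ξ₂) = 5.6 → ξ₁ = 5.6 ξ₂.
Substitute: (1·5.6 + 2) ξ₂ = 39.69 → ξ₂ = 5.222 kmol, ξ₁ = 29.24 kmol.
Outlet amounts (n = n₀ + Σ ν·ξ):
  F: 140.2 − 1(29.24) − 2(5.222) = 100.6
  D: 613.8 − 3(29.24) − 2(5.222) = 515.6
  E: 0 + 1(29.24) = 29.24
  A: 0 + 1(5.222) = 5.222
Total out = 650.6 kmol; y_E = 29.24 / 650.6 = 0.04495.

0.045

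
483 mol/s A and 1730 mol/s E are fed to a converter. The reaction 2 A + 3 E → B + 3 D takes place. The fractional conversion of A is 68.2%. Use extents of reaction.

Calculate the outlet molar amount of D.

A reacted = 0.682 × 483 = 329.4 mol/s; ν_A = −2, so ξ = 329.4/2 = 164.7 mol/s.
Outlet amounts (n = n₀ + ν ξ):
  A: 483 − 2(164.7) = 153.6
  E: 1730 − 3(164.7) = 1236
  B: 0 + 1(164.7) = 164.7
  D: 0 + 3(164.7) = 494.1

494 mol/s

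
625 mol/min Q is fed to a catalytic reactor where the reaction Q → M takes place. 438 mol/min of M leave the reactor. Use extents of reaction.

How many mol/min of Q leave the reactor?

For M: n = n₀ + 1ξ → 438 = 0 + 1ξ, giving ξ = 438 mol/min.
Outlet amounts (n = n₀ + ν ξ):
  Q: 625 − 1(438) = 187
  M: 0 + 1(438) = 438

187 mol/min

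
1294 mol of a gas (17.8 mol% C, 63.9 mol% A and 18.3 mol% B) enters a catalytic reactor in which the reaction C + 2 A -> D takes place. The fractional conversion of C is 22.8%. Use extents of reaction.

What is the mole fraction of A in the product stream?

C reacted = 0.228 × 230.3 = 52.52 mol; ν_C = −1, so ξ = 52.52/1 = 52.52 mol.
Outlet amounts (n = n₀ + ν ξ):
  C: 230.3 − 1(52.52) = 177.8
  A: 826.9 − 2(52.52) = 721.8
  D: 0 + 1(52.52) = 52.52
  B: 236.8 (inert)
Total out = 1189 mol; y_A = 721.8 / 1189 = 0.6071.

0.607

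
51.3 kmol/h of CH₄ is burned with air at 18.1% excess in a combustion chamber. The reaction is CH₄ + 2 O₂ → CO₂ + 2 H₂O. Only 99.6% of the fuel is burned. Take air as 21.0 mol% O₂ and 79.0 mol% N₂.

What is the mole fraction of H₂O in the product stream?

0.163

Stoichiometric O₂ = 2 × 51.3 = 102.6 kmol/h; O₂ fed = 102.6 × 1.181 = 121.2 kmol/h.
N₂ fed = 121.2 × 79/21 = 455.8 kmol/h.
Fuel reacted = 0.996 × 51.3 → ξ = 51.09 kmol/h.
Outlet (n = n₀ + ν ξ):
  CH₄: 51.3 − 1(51.09) = 0.2052
  O₂: 121.2 − 2(51.09) = 18.98
  N₂: 455.8 (inert)
  CO₂: 0 + 1(51.09) = 51.09
  H₂O: 0 + 2(51.09) = 102.2
Total out = 628.3 kmol/h; y_H₂O = 102.2 / 628.3 = 0.1626.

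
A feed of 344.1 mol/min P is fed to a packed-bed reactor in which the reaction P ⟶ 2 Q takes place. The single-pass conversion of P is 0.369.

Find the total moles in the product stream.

471 mol/min

P reacted = 0.369 × 344.1 = 127 mol/min; ν_P = −1, so ξ = 127/1 = 127 mol/min.
Outlet amounts (n = n₀ + ν ξ):
  P: 344.1 − 1(127) = 217.1
  Q: 0 + 2(127) = 253.9
Total out = 217.1 + 253.9 = 471.1 mol/min.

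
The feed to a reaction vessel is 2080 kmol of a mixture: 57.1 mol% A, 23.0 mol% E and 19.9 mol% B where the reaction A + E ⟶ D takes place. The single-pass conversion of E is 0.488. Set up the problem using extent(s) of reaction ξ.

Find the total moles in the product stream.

E reacted = 0.488 × 478.4 = 233.5 kmol; ν_E = −1, so ξ = 233.5/1 = 233.5 kmol.
Outlet amounts (n = n₀ + ν ξ):
  A: 1188 − 1(233.5) = 954.2
  E: 478.4 − 1(233.5) = 244.9
  D: 0 + 1(233.5) = 233.5
  B: 413.9 (inert)
Total out = 954.2 + 244.9 + 233.5 + 413.9 = 1847 kmol.

1850 kmol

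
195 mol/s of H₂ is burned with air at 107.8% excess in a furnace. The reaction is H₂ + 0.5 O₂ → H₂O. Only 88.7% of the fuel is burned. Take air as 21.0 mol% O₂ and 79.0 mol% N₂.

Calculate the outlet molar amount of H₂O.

173 mol/s

Stoichiometric O₂ = 0.5 × 195 = 97.5 mol/s; O₂ fed = 97.5 × 2.078 = 202.6 mol/s.
N₂ fed = 202.6 × 79/21 = 762.2 mol/s.
Fuel reacted = 0.887 × 195 → ξ = 173 mol/s.
Outlet (n = n₀ + ν ξ):
  H₂: 195 − 1(173) = 22.03
  O₂: 202.6 − 0.5(173) = 116.1
  N₂: 762.2 (inert)
  H₂O: 0 + 1(173) = 173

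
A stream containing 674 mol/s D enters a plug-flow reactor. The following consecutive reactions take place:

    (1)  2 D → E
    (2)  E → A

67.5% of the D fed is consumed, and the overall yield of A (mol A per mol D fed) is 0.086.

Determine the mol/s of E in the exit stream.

Conversion of D: D consumed = 2ξ₁ = 0.675 × 674 → ξ₁ = 227.5 mol/s.
Yield of A: 1ξ₂ / 674 = 0.086 → ξ₂ = 57.96 mol/s.
Outlet amounts (n = n₀ + Σ ν·ξ):
  D: 674 − 2(227.5) = 219
  E: 0 + 1(227.5) − 1(57.96) = 169.5
  A: 0 + 1(57.96) = 57.96

170 mol/s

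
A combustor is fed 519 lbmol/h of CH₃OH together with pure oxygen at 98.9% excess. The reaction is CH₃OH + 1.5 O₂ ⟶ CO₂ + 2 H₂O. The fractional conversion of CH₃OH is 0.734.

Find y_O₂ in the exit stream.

Stoichiometric O₂ = 1.5 × 519 = 778.5 lbmol/h; O₂ fed = 778.5 × 1.989 = 1548 lbmol/h.
Fuel reacted = 0.734 × 519 → ξ = 380.9 lbmol/h.
Outlet (n = n₀ + ν ξ):
  CH₃OH: 519 − 1(380.9) = 138.1
  O₂: 1548 − 1.5(380.9) = 977
  CO₂: 0 + 1(380.9) = 380.9
  H₂O: 0 + 2(380.9) = 761.9
Total out = 2258 lbmol/h; y_O₂ = 977 / 2258 = 0.4327.

0.433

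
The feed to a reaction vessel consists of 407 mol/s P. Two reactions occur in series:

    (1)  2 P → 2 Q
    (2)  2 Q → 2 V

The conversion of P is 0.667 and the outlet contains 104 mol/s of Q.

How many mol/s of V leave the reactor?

167 mol/s

Conversion of P: P consumed = 2ξ₁ = 0.667 × 407 → ξ₁ = 135.7 mol/s.
Q balance: n_Q = 0 + 2ξ₁ − 2ξ₂ = 104 → ξ₂ = (2·135.7 − 104)/2 = 83.73 mol/s.
Outlet amounts (n = n₀ + Σ ν·ξ):
  P: 407 − 2(135.7) = 135.5
  Q: 0 + 2(135.7) − 2(83.73) = 104
  V: 0 + 2(83.73) = 167.5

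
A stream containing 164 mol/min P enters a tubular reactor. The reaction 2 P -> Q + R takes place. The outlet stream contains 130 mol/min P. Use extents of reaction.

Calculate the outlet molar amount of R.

17 mol/min

For P: n = n₀ − 2ξ → 130 = 164 − 2ξ, giving ξ = 17 mol/min.
Outlet amounts (n = n₀ + ν ξ):
  P: 164 − 2(17) = 130
  Q: 0 + 1(17) = 17
  R: 0 + 1(17) = 17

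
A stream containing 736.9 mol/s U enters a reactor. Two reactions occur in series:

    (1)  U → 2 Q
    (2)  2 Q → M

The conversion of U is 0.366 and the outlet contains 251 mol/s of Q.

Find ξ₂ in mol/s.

Conversion of U: U consumed = 1ξ₁ = 0.366 × 736.9 → ξ₁ = 269.7 mol/s.
Q balance: n_Q = 0 + 2ξ₁ − 2ξ₂ = 251 → ξ₂ = (2·269.7 − 251)/2 = 144.2 mol/s.
Outlet amounts (n = n₀ + Σ ν·ξ):
  U: 736.9 − 1(269.7) = 467.2
  Q: 0 + 2(269.7) − 2(144.2) = 251
  M: 0 + 1(144.2) = 144.2

ξ₂ = 144 mol/s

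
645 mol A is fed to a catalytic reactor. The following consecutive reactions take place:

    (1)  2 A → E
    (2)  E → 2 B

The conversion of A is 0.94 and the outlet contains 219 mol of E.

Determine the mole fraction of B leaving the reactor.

0.395

Conversion of A: A consumed = 2ξ₁ = 0.94 × 645 → ξ₁ = 303.1 mol.
E balance: n_E = 0 + 1ξ₁ − 1ξ₂ = 219 → ξ₂ = (1·303.1 − 219)/1 = 84.15 mol.
Outlet amounts (n = n₀ + Σ ν·ξ):
  A: 645 − 2(303.1) = 38.7
  E: 0 + 1(303.1) − 1(84.15) = 219
  B: 0 + 2(84.15) = 168.3
Total out = 426 mol; y_B = 168.3 / 426 = 0.3951.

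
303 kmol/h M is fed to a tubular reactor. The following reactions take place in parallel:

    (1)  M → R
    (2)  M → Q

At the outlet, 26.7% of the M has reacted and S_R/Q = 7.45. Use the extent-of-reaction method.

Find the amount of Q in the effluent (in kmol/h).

9.57 kmol/h

Conversion of M: M consumed = 0.267 × 303 = 80.9 kmol/h = 1ξ₁ + 1ξ₂.
Selectivity: 1ξ₁ / (1ξ₂) = 7.45 → ξ₁ = 7.45 ξ₂.
Substitute: (1·7.45 + 1) ξ₂ = 80.9 → ξ₂ = 9.574 kmol/h, ξ₁ = 71.33 kmol/h.
Outlet amounts (n = n₀ + Σ ν·ξ):
  M: 303 − 1(71.33) − 1(9.574) = 222.1
  R: 0 + 1(71.33) = 71.33
  Q: 0 + 1(9.574) = 9.574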